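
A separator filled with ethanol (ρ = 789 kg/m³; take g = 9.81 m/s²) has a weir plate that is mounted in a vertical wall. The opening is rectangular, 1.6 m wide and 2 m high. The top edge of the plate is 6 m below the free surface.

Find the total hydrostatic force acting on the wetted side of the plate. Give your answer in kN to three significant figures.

F ≈ 173 kN

γ = ρg = 789 × 9.81 / 1000 = 7.74009 kN/m³.
The centroid lies 2/2 = 1 m below the top edge, so the centroid depth is h_c = 6 + 1 = 7 m.
A = 1.6 × 2 = 3.2 m².
Resultant F = γ·h_c·A = 7.74009 × 7 × 3.2 = 173.378 kN.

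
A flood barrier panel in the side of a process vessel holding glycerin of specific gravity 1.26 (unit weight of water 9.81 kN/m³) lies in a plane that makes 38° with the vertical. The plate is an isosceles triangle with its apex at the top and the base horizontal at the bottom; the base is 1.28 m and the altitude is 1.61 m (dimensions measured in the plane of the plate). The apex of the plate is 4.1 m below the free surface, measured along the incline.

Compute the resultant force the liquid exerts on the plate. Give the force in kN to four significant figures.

γ = 1.26 × 9.81 = 12.3606 kN/m³.
The plate makes 38° with the vertical, i.e. θ = 90° − 38° = 52° to the horizontal. Measuring y along the incline from the free-surface line, vertical depth h = y·sinθ with sinθ = 0.788011.
With the apex up, the centroid sits 2h/3 = 2 × 1.61/3 = 1.07333 m below the apex, so y_c = 4.1 + 1.07333 = 5.17333 m and h_c = 5.17333 × 0.788011 = 4.07664 m.
A = ½ × 1.28 × 1.61 = 1.0304 m².
Resultant F = γ·h_c·A = 12.3606 × 4.07664 × 1.0304 = 51.9216 kN.

F ≈ 51.92 kN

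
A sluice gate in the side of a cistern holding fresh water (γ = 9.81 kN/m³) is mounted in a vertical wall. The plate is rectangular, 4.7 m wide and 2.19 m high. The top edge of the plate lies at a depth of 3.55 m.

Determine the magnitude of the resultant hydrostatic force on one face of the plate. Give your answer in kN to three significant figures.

γ = 9.81 kN/m³.
The centroid lies 2.19/2 = 1.095 m below the top edge, so the centroid depth is h_c = 3.55 + 1.095 = 4.645 m.
A = 4.7 × 2.19 = 10.293 m².
Resultant F = γ·h_c·A = 9.81 × 4.645 × 10.293 = 469.026 kN.

F ≈ 469 kN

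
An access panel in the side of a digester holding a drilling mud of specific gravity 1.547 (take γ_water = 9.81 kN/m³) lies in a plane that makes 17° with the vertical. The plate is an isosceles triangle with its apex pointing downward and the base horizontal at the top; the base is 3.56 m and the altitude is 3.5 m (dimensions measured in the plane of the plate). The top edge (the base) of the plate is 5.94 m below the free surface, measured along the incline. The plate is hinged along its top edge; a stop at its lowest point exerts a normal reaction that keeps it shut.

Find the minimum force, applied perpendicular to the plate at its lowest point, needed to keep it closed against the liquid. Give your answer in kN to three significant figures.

γ = 1.547 × 9.81 = 15.17607 kN/m³.
The plate makes 17° with the vertical, i.e. θ = 90° − 17° = 73° to the horizontal. Measuring y along the incline from the free-surface line, vertical depth h = y·sinθ with sinθ = 0.956305.
With the apex down, the centroid sits h/3 = 3.5/3 = 1.16667 m below the base (the top edge), so y_c = 5.94 + 1.16667 = 7.10667 m and h_c = 7.10667 × 0.956305 = 6.79614 m.
A = ½ × 3.56 × 3.5 = 6.23 m².
Resultant F = γ·h_c·A = 15.17607 × 6.79614 × 6.23 = 642.554 kN.
I_c = b·h³/36 = 3.56 × 3.5³/36 = 4.23986 m⁴.
Centre of pressure: y_p = y_c + I_c/(y_c·A) = 7.10667 + 4.23986/(7.10667 × 6.23) = 7.10667 + 0.0957629 = 7.20243 m along the plane.
The resultant acts 1.16667 + 0.0957629 = 1.26243 m (along the plate) below the hinge at the top edge, so the moment about the hinge is M = F × 1.26243 = 642.554 × 1.26243 = 811.179 kN·m.
A normal force at the bottom, 3.5 m from the hinge, must supply this moment: P = 811.179/3.5 = 231.765 kN.

P ≈ 232 kN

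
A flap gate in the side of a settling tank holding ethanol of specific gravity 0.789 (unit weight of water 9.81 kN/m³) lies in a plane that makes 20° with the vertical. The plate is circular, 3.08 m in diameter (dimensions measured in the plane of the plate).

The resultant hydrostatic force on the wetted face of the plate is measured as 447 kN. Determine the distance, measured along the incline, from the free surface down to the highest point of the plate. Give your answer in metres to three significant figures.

y_top ≈ 6.71 m

γ = 0.789 × 9.81 = 7.74009 kN/m³.
A = π(1.54)² = 7.4506 m².
From F = γ·h_c·A, the centroid depth is h_c = 447/(7.74009 × 7.4506) = 7.75122 m.
The plate makes 20° with the vertical, i.e. θ = 90° − 20° = 70° to the horizontal. Measuring y along the incline from the free-surface line, vertical depth h = y·sinθ with sinθ = 0.939693.
Along the incline, y_c = h_c/sinθ = 7.75122/0.939693 = 8.24867 m.
The centroid is at the centre, 1.54 m below the top of the plate, so the highest point sits at y_top = 8.24867 − 1.54 = 6.70867 m along the incline.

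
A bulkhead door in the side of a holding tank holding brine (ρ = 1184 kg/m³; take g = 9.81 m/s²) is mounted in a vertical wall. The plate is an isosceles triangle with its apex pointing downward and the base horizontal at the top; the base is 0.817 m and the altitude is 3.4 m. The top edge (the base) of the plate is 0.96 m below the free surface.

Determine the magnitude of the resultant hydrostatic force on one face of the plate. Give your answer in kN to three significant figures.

F ≈ 33.8 kN

γ = ρg = 1184 × 9.81 / 1000 = 11.61504 kN/m³.
With the apex down, the centroid sits h/3 = 3.4/3 = 1.13333 m below the base (the top edge), so the centroid depth is h_c = 0.96 + 1.13333 = 2.09333 m.
A = ½ × 0.817 × 3.4 = 1.3889 m².
Resultant F = γ·h_c·A = 11.61504 × 2.09333 × 1.3889 = 33.7699 kN.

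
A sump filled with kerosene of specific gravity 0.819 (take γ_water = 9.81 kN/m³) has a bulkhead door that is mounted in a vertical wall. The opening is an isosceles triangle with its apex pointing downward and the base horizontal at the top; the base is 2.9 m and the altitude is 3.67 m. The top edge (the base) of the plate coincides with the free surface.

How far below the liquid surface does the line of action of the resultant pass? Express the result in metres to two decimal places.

γ = 0.819 × 9.81 = 8.03439 kN/m³.
With the apex down, the centroid sits h/3 = 3.67/3 = 1.22333 m below the base (the top edge), so the centroid depth is h_c = 1.22333 m.
A = ½ × 2.9 × 3.67 = 5.3215 m².
Resultant F = γ·h_c·A = 8.03439 × 1.22333 × 5.3215 = 52.3035 kN.
I_c = b·h³/36 = 2.9 × 3.67³/36 = 3.98193 m⁴.
Centre of pressure: y_p = y_c + I_c/(y_c·A) = 1.22333 + 3.98193/(1.22333 × 5.3215) = 1.22333 + 0.611668 = 1.835 m along the plane.

h_p = 1.84 m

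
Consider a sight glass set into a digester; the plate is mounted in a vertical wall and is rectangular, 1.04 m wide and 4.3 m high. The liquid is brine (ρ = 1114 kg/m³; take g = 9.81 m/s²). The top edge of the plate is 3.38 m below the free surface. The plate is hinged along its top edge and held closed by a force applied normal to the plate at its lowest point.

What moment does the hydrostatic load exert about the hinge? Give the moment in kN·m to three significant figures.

γ = ρg = 1114 × 9.81 / 1000 = 10.92834 kN/m³.
The centroid lies 4.3/2 = 2.15 m below the top edge, so the centroid depth is h_c = 3.38 + 2.15 = 5.53 m.
A = 1.04 × 4.3 = 4.472 m².
Resultant F = γ·h_c·A = 10.92834 × 5.53 × 4.472 = 270.26 kN.
I_c = b·h³/12 = 1.04 × 4.3³/12 = 6.89061 m⁴.
Centre of pressure: y_p = y_c + I_c/(y_c·A) = 5.53 + 6.89061/(5.53 × 4.472) = 5.53 + 0.278632 = 5.80863 m along the plane.
The resultant acts 2.15 + 0.278632 = 2.42863 m (along the plate) below the hinge at the top edge, so the moment about the hinge is M = F × 2.42863 = 270.26 × 2.42863 = 656.362 kN·m.

M ≈ 656 kN·m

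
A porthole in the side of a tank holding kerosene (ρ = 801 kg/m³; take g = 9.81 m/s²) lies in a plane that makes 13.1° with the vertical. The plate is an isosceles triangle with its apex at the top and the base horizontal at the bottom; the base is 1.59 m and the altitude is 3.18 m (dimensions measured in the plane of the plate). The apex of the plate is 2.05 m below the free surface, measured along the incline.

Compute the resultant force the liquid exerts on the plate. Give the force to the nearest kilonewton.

F ≈ 81 kN

γ = ρg = 801 × 9.81 / 1000 = 7.85781 kN/m³.
The plate makes 13.1° with the vertical, i.e. θ = 90° − 13.1° = 76.9° to the horizontal. Measuring y along the incline from the free-surface line, vertical depth h = y·sinθ with sinθ = 0.973976.
With the apex up, the centroid sits 2h/3 = 2 × 3.18/3 = 2.12 m below the apex, so y_c = 2.05 + 2.12 = 4.17 m and h_c = 4.17 × 0.973976 = 4.06148 m.
A = ½ × 1.59 × 3.18 = 2.5281 m².
Resultant F = γ·h_c·A = 7.85781 × 4.06148 × 2.5281 = 80.6826 kN.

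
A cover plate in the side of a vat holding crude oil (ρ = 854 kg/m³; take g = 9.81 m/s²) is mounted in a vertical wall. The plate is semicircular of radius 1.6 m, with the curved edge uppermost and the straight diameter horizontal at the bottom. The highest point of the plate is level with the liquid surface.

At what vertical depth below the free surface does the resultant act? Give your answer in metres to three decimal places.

h_p = 1.115 m

γ = ρg = 854 × 9.81 / 1000 = 8.37774 kN/m³.
The centroid lies 4r/(3π) = 0.679061 m above the diameter, so r − 4r/(3π) = 1.6 − 0.679061 = 0.920939 m below the topmost point, so the centroid depth is h_c = 0.920939 m.
A = πr²/2 = π × 1.6²/2 = 4.02124 m².
Resultant F = γ·h_c·A = 8.37774 × 0.920939 × 4.02124 = 31.0254 kN.
I_c = (π/8 − 8/(9π))·r⁴ = 0.109757 × 1.6⁴ = 0.719303 m⁴.
Centre of pressure: y_p = y_c + I_c/(y_c·A) = 0.920939 + 0.719303/(0.920939 × 4.02124) = 0.920939 + 0.194232 = 1.11517 m along the plane.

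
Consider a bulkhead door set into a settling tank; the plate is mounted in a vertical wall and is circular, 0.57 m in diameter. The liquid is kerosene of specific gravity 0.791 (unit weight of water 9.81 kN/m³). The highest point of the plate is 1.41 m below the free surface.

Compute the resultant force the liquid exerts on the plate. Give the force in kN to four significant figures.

γ = 0.791 × 9.81 = 7.75971 kN/m³.
The centroid is at the centre, 0.285 m below the top of the plate, so the centroid depth is h_c = 1.41 + 0.285 = 1.695 m.
A = π(0.285)² = 0.255176 m².
Resultant F = γ·h_c·A = 7.75971 × 1.695 × 0.255176 = 3.35626 kN.

F ≈ 3.356 kN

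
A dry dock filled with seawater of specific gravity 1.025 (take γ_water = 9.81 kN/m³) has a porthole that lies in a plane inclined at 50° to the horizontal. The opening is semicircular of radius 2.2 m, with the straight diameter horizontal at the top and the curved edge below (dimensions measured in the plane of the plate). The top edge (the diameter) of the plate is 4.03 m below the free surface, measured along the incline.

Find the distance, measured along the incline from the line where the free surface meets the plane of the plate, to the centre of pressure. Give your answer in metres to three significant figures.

y_p = 5.03 m

γ = 1.025 × 9.81 = 10.05525 kN/m³.
Let θ = 50° be the plate's angle to the horizontal; measure y along the incline from where the plane meets the free surface. Vertical depth h = y·sinθ with sinθ = 0.766044.
The centroid of a semicircle lies 4r/(3π) = 0.933709 m from the diameter, here below the top edge, so y_c = 4.03 + 0.933709 = 4.96371 m and h_c = 4.96371 × 0.766044 = 3.80242 m.
A = πr²/2 = π × 2.2²/2 = 7.60265 m².
Resultant F = γ·h_c·A = 10.05525 × 3.80242 × 7.60265 = 290.682 kN.
I_c = (π/8 − 8/(9π))·r⁴ = 0.109757 × 2.2⁴ = 2.57112 m⁴.
Centre of pressure: y_p = y_c + I_c/(y_c·A) = 4.96371 + 2.57112/(4.96371 × 7.60265) = 4.96371 + 0.068132 = 5.03184 m along the plane.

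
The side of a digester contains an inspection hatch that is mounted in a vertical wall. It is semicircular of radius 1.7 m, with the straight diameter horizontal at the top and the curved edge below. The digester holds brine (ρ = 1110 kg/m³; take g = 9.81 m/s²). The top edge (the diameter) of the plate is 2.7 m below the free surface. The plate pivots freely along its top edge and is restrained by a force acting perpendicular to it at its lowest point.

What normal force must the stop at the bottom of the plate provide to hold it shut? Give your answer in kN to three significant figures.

P ≈ 77.7 kN

γ = ρg = 1110 × 9.81 / 1000 = 10.8891 kN/m³.
The centroid of a semicircle lies 4r/(3π) = 0.721502 m from the diameter, here below the top edge, so the centroid depth is h_c = 2.7 + 0.721502 = 3.4215 m.
A = πr²/2 = π × 1.7²/2 = 4.5396 m².
Resultant F = γ·h_c·A = 10.8891 × 3.4215 × 4.5396 = 169.132 kN.
I_c = (π/8 − 8/(9π))·r⁴ = 0.109757 × 1.7⁴ = 0.916701 m⁴.
Centre of pressure: y_p = y_c + I_c/(y_c·A) = 3.4215 + 0.916701/(3.4215 × 4.5396) = 3.4215 + 0.0590192 = 3.48052 m along the plane.
The resultant acts 0.721502 + 0.0590192 = 0.780521 m (along the plate) below the hinge at the top edge, so the moment about the hinge is M = F × 0.780521 = 169.132 × 0.780521 = 132.011 kN·m.
A normal force at the bottom, 1.7 m from the hinge, must supply this moment: P = 132.011/1.7 = 77.6535 kN.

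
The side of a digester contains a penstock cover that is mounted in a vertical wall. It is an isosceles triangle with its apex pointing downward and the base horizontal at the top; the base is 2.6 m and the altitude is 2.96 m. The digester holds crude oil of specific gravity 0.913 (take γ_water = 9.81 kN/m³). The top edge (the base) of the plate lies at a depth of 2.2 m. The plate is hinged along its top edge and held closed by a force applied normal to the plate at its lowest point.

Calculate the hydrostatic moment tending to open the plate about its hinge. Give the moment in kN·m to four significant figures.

M ≈ 125.1 kN·m

γ = 0.913 × 9.81 = 8.95653 kN/m³.
With the apex down, the centroid sits h/3 = 2.96/3 = 0.986667 m below the base (the top edge), so the centroid depth is h_c = 2.2 + 0.986667 = 3.18667 m.
A = ½ × 2.6 × 2.96 = 3.848 m².
Resultant F = γ·h_c·A = 8.95653 × 3.18667 × 3.848 = 109.828 kN.
I_c = b·h³/36 = 2.6 × 2.96³/36 = 1.87304 m⁴.
Centre of pressure: y_p = y_c + I_c/(y_c·A) = 3.18667 + 1.87304/(3.18667 × 3.848) = 3.18667 + 0.152748 = 3.33942 m along the plane.
The resultant acts 0.986667 + 0.152748 = 1.13942 m (along the plate) below the hinge at the top edge, so the moment about the hinge is M = F × 1.13942 = 109.828 × 1.13942 = 125.14 kN·m.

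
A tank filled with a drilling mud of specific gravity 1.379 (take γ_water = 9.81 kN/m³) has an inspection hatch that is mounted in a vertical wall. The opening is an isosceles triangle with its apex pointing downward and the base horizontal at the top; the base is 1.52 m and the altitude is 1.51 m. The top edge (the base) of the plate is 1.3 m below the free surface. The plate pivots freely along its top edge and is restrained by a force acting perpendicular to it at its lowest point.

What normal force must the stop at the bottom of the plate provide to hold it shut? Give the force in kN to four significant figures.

P ≈ 10.63 kN

γ = 1.379 × 9.81 = 13.52799 kN/m³.
With the apex down, the centroid sits h/3 = 1.51/3 = 0.503333 m below the base (the top edge), so the centroid depth is h_c = 1.3 + 0.503333 = 1.80333 m.
A = ½ × 1.52 × 1.51 = 1.1476 m².
Resultant F = γ·h_c·A = 13.52799 × 1.80333 × 1.1476 = 27.9962 kN.
I_c = b·h³/36 = 1.52 × 1.51³/36 = 0.145369 m⁴.
Centre of pressure: y_p = y_c + I_c/(y_c·A) = 1.80333 + 0.145369/(1.80333 × 1.1476) = 1.80333 + 0.0702435 = 1.87357 m along the plane.
The resultant acts 0.503333 + 0.0702435 = 0.573577 m (along the plate) below the hinge at the top edge, so the moment about the hinge is M = F × 0.573577 = 27.9962 × 0.573577 = 16.058 kN·m.
A normal force at the bottom, 1.51 m from the hinge, must supply this moment: P = 16.058/1.51 = 10.6344 kN.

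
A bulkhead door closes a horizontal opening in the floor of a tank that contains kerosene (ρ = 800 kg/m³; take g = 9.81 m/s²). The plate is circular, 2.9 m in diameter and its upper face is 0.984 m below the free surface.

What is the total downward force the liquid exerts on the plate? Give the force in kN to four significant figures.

F ≈ 51.01 kN

γ = ρg = 800 × 9.81 / 1000 = 7.848 kN/m³.
The plate is horizontal, so pressure is uniform at p = γ·h = 7.848 × 0.984 = 7.72243 kN/m².
A = π(1.45)² = 6.6052 m².
F = p·A = 7.72243 × 6.6052 = 51.0082 kN.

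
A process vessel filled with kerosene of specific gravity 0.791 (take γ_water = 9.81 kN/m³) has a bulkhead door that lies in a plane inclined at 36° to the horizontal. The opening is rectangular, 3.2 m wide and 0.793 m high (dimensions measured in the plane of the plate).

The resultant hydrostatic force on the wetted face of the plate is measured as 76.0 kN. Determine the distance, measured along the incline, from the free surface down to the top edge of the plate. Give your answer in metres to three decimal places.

γ = 0.791 × 9.81 = 7.75971 kN/m³.
A = 3.2 × 0.793 = 2.5376 m².
From F = γ·h_c·A, the centroid depth is h_c = 76.0/(7.75971 × 2.5376) = 3.85962 m.
Let θ = 36° be the plate's angle to the horizontal; measure y along the incline from where the plane meets the free surface. Vertical depth h = y·sinθ with sinθ = 0.587785.
Along the incline, y_c = h_c/sinθ = 3.85962/0.587785 = 6.56638 m.
The centroid lies 0.793/2 = 0.3965 m below the top edge, so the top edge sits at y_top = 6.56638 − 0.3965 = 6.16988 m along the incline.

y_top ≈ 6.170 m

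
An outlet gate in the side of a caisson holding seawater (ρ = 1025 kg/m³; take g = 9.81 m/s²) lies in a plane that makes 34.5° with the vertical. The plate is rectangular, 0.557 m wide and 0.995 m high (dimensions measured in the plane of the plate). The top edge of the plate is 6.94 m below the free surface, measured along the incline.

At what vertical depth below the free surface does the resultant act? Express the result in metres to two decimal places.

γ = ρg = 1025 × 9.81 / 1000 = 10.05525 kN/m³.
The plate makes 34.5° with the vertical, i.e. θ = 90° − 34.5° = 55.5° to the horizontal. Measuring y along the incline from the free-surface line, vertical depth h = y·sinθ with sinθ = 0.824126.
The centroid lies 0.995/2 = 0.4975 m below the top edge, so y_c = 6.94 + 0.4975 = 7.4375 m and h_c = 7.4375 × 0.824126 = 6.12944 m.
A = 0.557 × 0.995 = 0.554215 m².
Resultant F = γ·h_c·A = 10.05525 × 6.12944 × 0.554215 = 34.158 kN.
I_c = b·h³/12 = 0.557 × 0.995³/12 = 0.0457239 m⁴.
Centre of pressure: y_p = y_c + I_c/(y_c·A) = 7.4375 + 0.0457239/(7.4375 × 0.554215) = 7.4375 + 0.0110927 = 7.44859 m along the plane.
Vertically, h_p = y_p·sinθ = 7.44859 × 0.824126 = 6.13858 m.

h_p = 6.14 m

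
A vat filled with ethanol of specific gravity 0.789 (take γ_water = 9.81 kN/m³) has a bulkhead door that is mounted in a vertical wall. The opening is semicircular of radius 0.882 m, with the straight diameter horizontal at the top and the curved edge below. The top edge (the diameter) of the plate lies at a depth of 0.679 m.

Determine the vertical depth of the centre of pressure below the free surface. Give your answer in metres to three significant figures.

h_p = 1.10 m

γ = 0.789 × 9.81 = 7.74009 kN/m³.
The centroid of a semicircle lies 4r/(3π) = 0.374332 m from the diameter, here below the top edge, so the centroid depth is h_c = 0.679 + 0.374332 = 1.05333 m.
A = πr²/2 = π × 0.882²/2 = 1.22196 m².
Resultant F = γ·h_c·A = 7.74009 × 1.05333 × 1.22196 = 9.96248 kN.
I_c = (π/8 − 8/(9π))·r⁴ = 0.109757 × 0.882⁴ = 0.0664212 m⁴.
Centre of pressure: y_p = y_c + I_c/(y_c·A) = 1.05333 + 0.0664212/(1.05333 × 1.22196) = 1.05333 + 0.0516042 = 1.10493 m along the plane.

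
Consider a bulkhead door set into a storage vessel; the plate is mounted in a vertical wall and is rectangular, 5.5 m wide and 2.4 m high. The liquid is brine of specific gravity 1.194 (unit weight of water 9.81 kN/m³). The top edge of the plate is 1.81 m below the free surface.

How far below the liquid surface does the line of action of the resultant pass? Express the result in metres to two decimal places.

h_p = 3.17 m

γ = 1.194 × 9.81 = 11.71314 kN/m³.
The centroid lies 2.4/2 = 1.2 m below the top edge, so the centroid depth is h_c = 1.81 + 1.2 = 3.01 m.
A = 5.5 × 2.4 = 13.2 m².
Resultant F = γ·h_c·A = 11.71314 × 3.01 × 13.2 = 465.386 kN.
I_c = b·h³/12 = 5.5 × 2.4³/12 = 6.336 m⁴.
Centre of pressure: y_p = y_c + I_c/(y_c·A) = 3.01 + 6.336/(3.01 × 13.2) = 3.01 + 0.159468 = 3.16947 m along the plane.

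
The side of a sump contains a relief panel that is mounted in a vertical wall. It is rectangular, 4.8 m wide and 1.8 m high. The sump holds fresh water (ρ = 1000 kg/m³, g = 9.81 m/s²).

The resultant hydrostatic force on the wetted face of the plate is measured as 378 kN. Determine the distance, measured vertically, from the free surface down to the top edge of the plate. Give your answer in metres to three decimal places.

γ = ρg = 1000 × 9.81 = 9810 N/m³ = 9.81 kN/m³.
A = 4.8 × 1.8 = 8.64 m².
From F = γ·h_c·A, the centroid depth is h_c = 378/(9.81 × 8.64) = 4.45973 m.
The centroid lies 1.8/2 = 0.9 m below the top edge, so the top edge sits at h_top = 4.45973 − 0.9 = 3.55973 m below the surface.

d_top ≈ 3.560 m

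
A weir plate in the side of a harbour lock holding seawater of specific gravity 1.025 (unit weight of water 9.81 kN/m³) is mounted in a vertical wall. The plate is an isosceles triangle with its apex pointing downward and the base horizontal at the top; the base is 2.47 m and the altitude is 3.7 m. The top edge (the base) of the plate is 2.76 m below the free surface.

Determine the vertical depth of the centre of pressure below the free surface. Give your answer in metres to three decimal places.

γ = 1.025 × 9.81 = 10.05525 kN/m³.
With the apex down, the centroid sits h/3 = 3.7/3 = 1.23333 m below the base (the top edge), so the centroid depth is h_c = 2.76 + 1.23333 = 3.99333 m.
A = ½ × 2.47 × 3.7 = 4.5695 m².
Resultant F = γ·h_c·A = 10.05525 × 3.99333 × 4.5695 = 183.483 kN.
I_c = b·h³/36 = 2.47 × 3.7³/36 = 3.47536 m⁴.
Centre of pressure: y_p = y_c + I_c/(y_c·A) = 3.99333 + 3.47536/(3.99333 × 4.5695) = 3.99333 + 0.190457 = 4.18379 m along the plane.

h_p = 4.184 m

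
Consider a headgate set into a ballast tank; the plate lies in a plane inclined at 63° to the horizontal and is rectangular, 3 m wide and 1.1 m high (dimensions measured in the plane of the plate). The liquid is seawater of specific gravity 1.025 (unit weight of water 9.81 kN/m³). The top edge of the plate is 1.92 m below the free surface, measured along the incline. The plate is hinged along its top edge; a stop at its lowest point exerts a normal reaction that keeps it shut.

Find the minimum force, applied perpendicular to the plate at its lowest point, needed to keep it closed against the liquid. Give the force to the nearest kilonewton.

γ = 1.025 × 9.81 = 10.05525 kN/m³.
Let θ = 63° be the plate's angle to the horizontal; measure y along the incline from where the plane meets the free surface. Vertical depth h = y·sinθ with sinθ = 0.891007.
The centroid lies 1.1/2 = 0.55 m below the top edge, so y_c = 1.92 + 0.55 = 2.47 m and h_c = 2.47 × 0.891007 = 2.20079 m.
A = 3 × 1.1 = 3.3 m².
Resultant F = γ·h_c·A = 10.05525 × 2.20079 × 3.3 = 73.0273 kN.
I_c = b·h³/12 = 3 × 1.1³/12 = 0.33275 m⁴.
Centre of pressure: y_p = y_c + I_c/(y_c·A) = 2.47 + 0.33275/(2.47 × 3.3) = 2.47 + 0.0408232 = 2.51082 m along the plane.
The resultant acts 0.55 + 0.0408232 = 0.590823 m (along the plate) below the hinge at the top edge, so the moment about the hinge is M = F × 0.590823 = 73.0273 × 0.590823 = 43.1462 kN·m.
A normal force at the bottom, 1.1 m from the hinge, must supply this moment: P = 43.1462/1.1 = 39.2238 kN.

P ≈ 39 kN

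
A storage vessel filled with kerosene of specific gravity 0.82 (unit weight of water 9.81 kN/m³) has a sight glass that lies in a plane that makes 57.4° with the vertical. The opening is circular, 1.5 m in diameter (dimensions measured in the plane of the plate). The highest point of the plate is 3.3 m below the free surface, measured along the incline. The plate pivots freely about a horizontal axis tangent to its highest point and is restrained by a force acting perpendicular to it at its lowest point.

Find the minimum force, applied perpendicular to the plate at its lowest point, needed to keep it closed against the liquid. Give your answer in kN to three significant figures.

P ≈ 16.2 kN

γ = 0.82 × 9.81 = 8.0442 kN/m³.
The plate makes 57.4° with the vertical, i.e. θ = 90° − 57.4° = 32.6° to the horizontal. Measuring y along the incline from the free-surface line, vertical depth h = y·sinθ with sinθ = 0.538771.
The centroid is at the centre, 0.75 m below the top of the plate, so y_c = 3.3 + 0.75 = 4.05 m and h_c = 4.05 × 0.538771 = 2.18202 m.
A = π(0.75)² = 1.76715 m².
Resultant F = γ·h_c·A = 8.0442 × 2.18202 × 1.76715 = 31.0181 kN.
I_c = πr⁴/4 = π × 0.75⁴/4 = 0.248505 m⁴.
Centre of pressure: y_p = y_c + I_c/(y_c·A) = 4.05 + 0.248505/(4.05 × 1.76715) = 4.05 + 0.0347222 = 4.08472 m along the plane.
The resultant acts 0.75 + 0.0347222 = 0.784722 m (along the plate) below the hinge at the top edge, so the moment about the hinge is M = F × 0.784722 = 31.0181 × 0.784722 = 24.3406 kN·m.
A normal force at the bottom, 1.5 m from the hinge, must supply this moment: P = 24.3406/1.5 = 16.2271 kN.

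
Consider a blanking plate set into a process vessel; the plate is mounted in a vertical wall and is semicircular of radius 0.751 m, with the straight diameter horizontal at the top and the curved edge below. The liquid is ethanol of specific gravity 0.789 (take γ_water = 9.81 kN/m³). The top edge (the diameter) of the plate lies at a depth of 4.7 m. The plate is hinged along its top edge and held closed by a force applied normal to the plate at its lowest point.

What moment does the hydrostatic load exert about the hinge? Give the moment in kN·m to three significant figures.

M ≈ 11.2 kN·m

γ = 0.789 × 9.81 = 7.74009 kN/m³.
The centroid of a semicircle lies 4r/(3π) = 0.318734 m from the diameter, here below the top edge, so the centroid depth is h_c = 4.7 + 0.318734 = 5.01873 m.
A = πr²/2 = π × 0.751²/2 = 0.885931 m².
Resultant F = γ·h_c·A = 7.74009 × 5.01873 × 0.885931 = 34.4144 kN.
I_c = (π/8 − 8/(9π))·r⁴ = 0.109757 × 0.751⁴ = 0.0349134 m⁴.
Centre of pressure: y_p = y_c + I_c/(y_c·A) = 5.01873 + 0.0349134/(5.01873 × 0.885931) = 5.01873 + 0.00785233 = 5.02658 m along the plane.
The resultant acts 0.318734 + 0.00785233 = 0.326586 m (along the plate) below the hinge at the top edge, so the moment about the hinge is M = F × 0.326586 = 34.4144 × 0.326586 = 11.2393 kN·m.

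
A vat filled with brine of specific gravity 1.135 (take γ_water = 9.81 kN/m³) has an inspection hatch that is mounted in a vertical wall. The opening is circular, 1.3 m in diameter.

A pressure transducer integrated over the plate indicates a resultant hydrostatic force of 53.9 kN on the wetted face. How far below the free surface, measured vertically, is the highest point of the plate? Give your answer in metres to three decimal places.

d_top ≈ 2.997 m

γ = 1.135 × 9.81 = 11.13435 kN/m³.
A = π(0.65)² = 1.32732 m².
From F = γ·h_c·A, the centroid depth is h_c = 53.9/(11.13435 × 1.32732) = 3.6471 m.
The centroid is at the centre, 0.65 m below the top of the plate, so the highest point sits at h_top = 3.6471 − 0.65 = 2.9971 m below the surface.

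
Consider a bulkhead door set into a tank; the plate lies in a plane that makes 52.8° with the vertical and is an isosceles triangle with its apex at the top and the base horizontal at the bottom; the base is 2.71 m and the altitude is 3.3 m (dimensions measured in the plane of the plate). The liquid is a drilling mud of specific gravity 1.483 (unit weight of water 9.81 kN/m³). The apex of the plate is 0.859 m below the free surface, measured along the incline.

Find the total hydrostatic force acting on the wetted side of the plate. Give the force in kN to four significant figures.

F ≈ 120.3 kN

γ = 1.483 × 9.81 = 14.54823 kN/m³.
The plate makes 52.8° with the vertical, i.e. θ = 90° − 52.8° = 37.2° to the horizontal. Measuring y along the incline from the free-surface line, vertical depth h = y·sinθ with sinθ = 0.604599.
With the apex up, the centroid sits 2h/3 = 2 × 3.3/3 = 2.2 m below the apex, so y_c = 0.859 + 2.2 = 3.059 m and h_c = 3.059 × 0.604599 = 1.84947 m.
A = ½ × 2.71 × 3.3 = 4.4715 m².
Resultant F = γ·h_c·A = 14.54823 × 1.84947 × 4.4715 = 120.312 kN.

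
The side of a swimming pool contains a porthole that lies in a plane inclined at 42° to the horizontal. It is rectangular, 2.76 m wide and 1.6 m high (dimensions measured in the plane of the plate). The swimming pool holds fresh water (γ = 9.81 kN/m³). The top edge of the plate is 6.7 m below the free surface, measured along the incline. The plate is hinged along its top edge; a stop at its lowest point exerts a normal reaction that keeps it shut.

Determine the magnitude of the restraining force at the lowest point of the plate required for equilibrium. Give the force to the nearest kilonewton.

P ≈ 113 kN

γ = 9.81 kN/m³.
Let θ = 42° be the plate's angle to the horizontal; measure y along the incline from where the plane meets the free surface. Vertical depth h = y·sinθ with sinθ = 0.669131.
The centroid lies 1.6/2 = 0.8 m below the top edge, so y_c = 6.7 + 0.8 = 7.5 m and h_c = 7.5 × 0.669131 = 5.01848 m.
A = 2.76 × 1.6 = 4.416 m².
Resultant F = γ·h_c·A = 9.81 × 5.01848 × 4.416 = 217.405 kN.
I_c = b·h³/12 = 2.76 × 1.6³/12 = 0.94208 m⁴.
Centre of pressure: y_p = y_c + I_c/(y_c·A) = 7.5 + 0.94208/(7.5 × 4.416) = 7.5 + 0.0284444 = 7.52844 m along the plane.
The resultant acts 0.8 + 0.0284444 = 0.828444 m (along the plate) below the hinge at the top edge, so the moment about the hinge is M = F × 0.828444 = 217.405 × 0.828444 = 180.108 kN·m.
A normal force at the bottom, 1.6 m from the hinge, must supply this moment: P = 180.108/1.6 = 112.567 kN.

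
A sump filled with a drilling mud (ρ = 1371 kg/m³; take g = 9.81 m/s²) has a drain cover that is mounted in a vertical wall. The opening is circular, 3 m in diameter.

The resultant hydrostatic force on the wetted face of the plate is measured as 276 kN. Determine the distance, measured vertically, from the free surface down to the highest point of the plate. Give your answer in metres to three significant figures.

γ = ρg = 1371 × 9.81 / 1000 = 13.44951 kN/m³.
A = π(1.5)² = 7.06858 m².
From F = γ·h_c·A, the centroid depth is h_c = 276/(13.44951 × 7.06858) = 2.90316 m.
The centroid is at the centre, 1.5 m below the top of the plate, so the highest point sits at h_top = 2.90316 − 1.5 = 1.40316 m below the surface.

d_top ≈ 1.40 m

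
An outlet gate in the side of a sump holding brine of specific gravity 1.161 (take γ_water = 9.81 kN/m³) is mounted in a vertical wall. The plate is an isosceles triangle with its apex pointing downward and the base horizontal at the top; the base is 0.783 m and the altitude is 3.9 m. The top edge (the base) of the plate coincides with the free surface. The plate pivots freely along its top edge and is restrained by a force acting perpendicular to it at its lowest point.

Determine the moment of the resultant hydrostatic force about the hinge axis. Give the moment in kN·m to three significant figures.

M ≈ 44.1 kN·m

γ = 1.161 × 9.81 = 11.38941 kN/m³.
With the apex down, the centroid sits h/3 = 3.9/3 = 1.3 m below the base (the top edge), so the centroid depth is h_c = 1.3 m.
A = ½ × 0.783 × 3.9 = 1.52685 m².
Resultant F = γ·h_c·A = 11.38941 × 1.3 × 1.52685 = 22.6069 kN.
I_c = b·h³/36 = 0.783 × 3.9³/36 = 1.29019 m⁴.
Centre of pressure: y_p = y_c + I_c/(y_c·A) = 1.3 + 1.29019/(1.3 × 1.52685) = 1.3 + 0.650001 = 1.95 m along the plane.
The resultant acts 1.3 + 0.650001 = 1.95 m (along the plate) below the hinge at the top edge, so the moment about the hinge is M = F × 1.95 = 22.6069 × 1.95 = 44.0835 kN·m.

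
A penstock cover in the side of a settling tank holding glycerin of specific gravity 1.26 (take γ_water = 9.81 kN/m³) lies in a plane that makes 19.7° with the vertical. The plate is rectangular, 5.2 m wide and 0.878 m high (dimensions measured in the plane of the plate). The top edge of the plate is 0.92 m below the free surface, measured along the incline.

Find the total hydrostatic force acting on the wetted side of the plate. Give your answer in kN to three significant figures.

F ≈ 72.2 kN

γ = 1.26 × 9.81 = 12.3606 kN/m³.
The plate makes 19.7° with the vertical, i.e. θ = 90° − 19.7° = 70.3° to the horizontal. Measuring y along the incline from the free-surface line, vertical depth h = y·sinθ with sinθ = 0.941471.
The centroid lies 0.878/2 = 0.439 m below the top edge, so y_c = 0.92 + 0.439 = 1.359 m and h_c = 1.359 × 0.941471 = 1.27946 m.
A = 5.2 × 0.878 = 4.5656 m².
Resultant F = γ·h_c·A = 12.3606 × 1.27946 × 4.5656 = 72.2045 kN.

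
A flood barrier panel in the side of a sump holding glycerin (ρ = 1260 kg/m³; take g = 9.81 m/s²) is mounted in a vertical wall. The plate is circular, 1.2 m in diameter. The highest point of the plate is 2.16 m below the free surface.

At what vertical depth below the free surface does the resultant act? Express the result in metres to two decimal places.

γ = ρg = 1260 × 9.81 / 1000 = 12.3606 kN/m³.
The centroid is at the centre, 0.6 m below the top of the plate, so the centroid depth is h_c = 2.16 + 0.6 = 2.76 m.
A = π(0.6)² = 1.13097 m².
Resultant F = γ·h_c·A = 12.3606 × 2.76 × 1.13097 = 38.5833 kN.
I_c = πr⁴/4 = π × 0.6⁴/4 = 0.101788 m⁴.
Centre of pressure: y_p = y_c + I_c/(y_c·A) = 2.76 + 0.101788/(2.76 × 1.13097) = 2.76 + 0.0326089 = 2.79261 m along the plane.

h_p = 2.79 m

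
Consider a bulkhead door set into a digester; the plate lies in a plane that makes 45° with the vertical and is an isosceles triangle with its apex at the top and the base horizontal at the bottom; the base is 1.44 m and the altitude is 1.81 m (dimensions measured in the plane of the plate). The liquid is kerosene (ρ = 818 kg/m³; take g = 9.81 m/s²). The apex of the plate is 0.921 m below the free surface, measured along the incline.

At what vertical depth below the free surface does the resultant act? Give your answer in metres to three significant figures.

γ = ρg = 818 × 9.81 / 1000 = 8.02458 kN/m³.
The plate makes 45° with the vertical, i.e. θ = 90° − 45° = 45° to the horizontal. Measuring y along the incline from the free-surface line, vertical depth h = y·sinθ with sinθ = 0.707107.
With the apex up, the centroid sits 2h/3 = 2 × 1.81/3 = 1.20667 m below the apex, so y_c = 0.921 + 1.20667 = 2.12767 m and h_c = 2.12767 × 0.707107 = 1.50449 m.
A = ½ × 1.44 × 1.81 = 1.3032 m².
Resultant F = γ·h_c·A = 8.02458 × 1.50449 × 1.3032 = 15.7334 kN.
I_c = b·h³/36 = 1.44 × 1.81³/36 = 0.23719 m⁴.
Centre of pressure: y_p = y_c + I_c/(y_c·A) = 2.12767 + 0.23719/(2.12767 × 1.3032) = 2.12767 + 0.0855423 = 2.21321 m along the plane.
Vertically, h_p = y_p·sinθ = 2.21321 × 0.707107 = 1.56498 m.

h_p = 1.56 m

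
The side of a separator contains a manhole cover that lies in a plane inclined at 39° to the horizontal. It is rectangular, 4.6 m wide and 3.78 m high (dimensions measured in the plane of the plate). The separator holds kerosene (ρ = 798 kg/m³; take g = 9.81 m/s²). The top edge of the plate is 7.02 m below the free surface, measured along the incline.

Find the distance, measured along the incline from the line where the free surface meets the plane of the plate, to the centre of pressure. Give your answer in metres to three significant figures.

γ = ρg = 798 × 9.81 / 1000 = 7.82838 kN/m³.
Let θ = 39° be the plate's angle to the horizontal; measure y along the incline from where the plane meets the free surface. Vertical depth h = y·sinθ with sinθ = 0.629320.
The centroid lies 3.78/2 = 1.89 m below the top edge, so y_c = 7.02 + 1.89 = 8.91 m and h_c = 8.91 × 0.629320 = 5.60724 m.
A = 4.6 × 3.78 = 17.388 m².
Resultant F = γ·h_c·A = 7.82838 × 5.60724 × 17.388 = 763.257 kN.
I_c = b·h³/12 = 4.6 × 3.78³/12 = 20.7039 m⁴.
Centre of pressure: y_p = y_c + I_c/(y_c·A) = 8.91 + 20.7039/(8.91 × 17.388) = 8.91 + 0.133636 = 9.04364 m along the plane.

y_p = 9.04 m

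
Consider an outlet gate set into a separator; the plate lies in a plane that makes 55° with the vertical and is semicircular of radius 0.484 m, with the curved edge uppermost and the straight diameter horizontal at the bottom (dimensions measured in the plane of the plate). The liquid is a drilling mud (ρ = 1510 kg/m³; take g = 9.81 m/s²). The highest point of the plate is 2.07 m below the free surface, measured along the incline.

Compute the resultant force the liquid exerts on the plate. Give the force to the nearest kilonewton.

F ≈ 7 kN

γ = ρg = 1510 × 9.81 / 1000 = 14.8131 kN/m³.
The plate makes 55° with the vertical, i.e. θ = 90° − 55° = 35° to the horizontal. Measuring y along the incline from the free-surface line, vertical depth h = y·sinθ with sinθ = 0.573576.
The centroid lies 4r/(3π) = 0.205416 m above the diameter, so r − 4r/(3π) = 0.484 − 0.205416 = 0.278584 m below the topmost point, so y_c = 2.07 + 0.278584 = 2.34858 m and h_c = 2.34858 × 0.573576 = 1.34709 m.
A = πr²/2 = π × 0.484²/2 = 0.367968 m².
Resultant F = γ·h_c·A = 14.8131 × 1.34709 × 0.367968 = 7.34265 kN.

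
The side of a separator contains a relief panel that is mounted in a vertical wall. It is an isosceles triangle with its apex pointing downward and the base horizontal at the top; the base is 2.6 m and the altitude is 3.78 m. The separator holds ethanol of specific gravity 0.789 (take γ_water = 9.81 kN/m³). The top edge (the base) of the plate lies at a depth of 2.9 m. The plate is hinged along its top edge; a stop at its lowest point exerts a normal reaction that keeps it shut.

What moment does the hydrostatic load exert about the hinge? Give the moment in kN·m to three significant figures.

γ = 0.789 × 9.81 = 7.74009 kN/m³.
With the apex down, the centroid sits h/3 = 3.78/3 = 1.26 m below the base (the top edge), so the centroid depth is h_c = 2.9 + 1.26 = 4.16 m.
A = ½ × 2.6 × 3.78 = 4.914 m².
Resultant F = γ·h_c·A = 7.74009 × 4.16 × 4.914 = 158.225 kN.
I_c = b·h³/36 = 2.6 × 3.78³/36 = 3.90073 m⁴.
Centre of pressure: y_p = y_c + I_c/(y_c·A) = 4.16 + 3.90073/(4.16 × 4.914) = 4.16 + 0.190817 = 4.35082 m along the plane.
The resultant acts 1.26 + 0.190817 = 1.45082 m (along the plate) below the hinge at the top edge, so the moment about the hinge is M = F × 1.45082 = 158.225 × 1.45082 = 229.556 kN·m.

M ≈ 230 kN·m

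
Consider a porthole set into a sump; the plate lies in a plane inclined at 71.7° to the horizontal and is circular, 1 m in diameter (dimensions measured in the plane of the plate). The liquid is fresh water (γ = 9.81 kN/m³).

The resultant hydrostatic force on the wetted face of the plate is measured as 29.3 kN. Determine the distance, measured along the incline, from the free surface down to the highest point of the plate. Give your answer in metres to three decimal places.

y_top ≈ 3.505 m

γ = 9.81 kN/m³.
A = π(0.5)² = 0.785398 m².
From F = γ·h_c·A, the centroid depth is h_c = 29.3/(9.81 × 0.785398) = 3.80285 m.
Let θ = 71.7° be the plate's angle to the horizontal; measure y along the incline from where the plane meets the free surface. Vertical depth h = y·sinθ with sinθ = 0.949425.
Along the incline, y_c = h_c/sinθ = 3.80285/0.949425 = 4.00542 m.
The centroid is at the centre, 0.5 m below the top of the plate, so the highest point sits at y_top = 4.00542 − 0.5 = 3.50542 m along the incline.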